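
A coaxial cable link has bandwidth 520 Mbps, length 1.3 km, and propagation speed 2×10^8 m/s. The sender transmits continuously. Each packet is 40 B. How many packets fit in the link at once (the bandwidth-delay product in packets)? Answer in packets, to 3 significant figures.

10.6 packets

Propagation delay = 1300 / 200000000 = 6.5e-06 s.
BDP = R × t_prop = 520000000 × 6.5e-06 = 3380 bits.
In packets of 320 bits: 10.6 packets.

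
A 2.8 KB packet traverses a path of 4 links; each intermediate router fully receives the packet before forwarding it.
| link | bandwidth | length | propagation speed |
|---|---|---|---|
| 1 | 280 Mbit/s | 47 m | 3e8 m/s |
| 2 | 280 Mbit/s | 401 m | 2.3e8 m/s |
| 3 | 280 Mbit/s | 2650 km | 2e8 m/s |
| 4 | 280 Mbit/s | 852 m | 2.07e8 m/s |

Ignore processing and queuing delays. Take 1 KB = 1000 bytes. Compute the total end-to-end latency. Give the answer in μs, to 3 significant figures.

L = 22400 bits.
Transmission delay per hop = L/R = 22400/280000000 = 80 μs; 4 hops → 320 μs.
Propagation delays (d/s per hop): 0.156667, 1.74348, 13250, 4.11594 μs; sum = 13256 μs.
End-to-end = 13600 μs.

13600 μs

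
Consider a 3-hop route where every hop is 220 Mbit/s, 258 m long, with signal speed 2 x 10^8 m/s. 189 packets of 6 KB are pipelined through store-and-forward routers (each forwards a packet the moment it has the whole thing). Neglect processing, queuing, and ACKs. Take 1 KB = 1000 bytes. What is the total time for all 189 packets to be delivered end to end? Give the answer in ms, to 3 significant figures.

41.7 ms

Per-hop transmission t_tx = L/R = 48000/220000000 = 0.218182 ms.
Per-hop propagation t_prop = 258/200000000 = 0.00129 ms.
Pipeline fill: first packet needs 3·t_tx to clear all hops; remaining 188 packets each add one t_tx.
Total = (3+189-1)·t_tx + 3·t_prop = 191·0.218182 + 3·0.00129 = 41.7 ms.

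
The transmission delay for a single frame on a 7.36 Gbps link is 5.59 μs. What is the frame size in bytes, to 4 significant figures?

5143 bytes

L = R × t_tx = 7360000000 b/s × 5.59e-06 s = 41142.4 bits.
In bytes: 41142.4 / 8 = 5143 bytes.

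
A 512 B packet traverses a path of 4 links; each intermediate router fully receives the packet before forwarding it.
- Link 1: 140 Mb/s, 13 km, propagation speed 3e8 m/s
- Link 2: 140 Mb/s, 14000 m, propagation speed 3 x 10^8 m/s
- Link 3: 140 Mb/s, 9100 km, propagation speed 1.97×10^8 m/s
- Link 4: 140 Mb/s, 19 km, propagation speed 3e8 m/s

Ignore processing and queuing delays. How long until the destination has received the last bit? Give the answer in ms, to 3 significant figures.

46.5 ms

L = 512 × 8 = 4096 bits.
Transmission delay per hop = L/R = 4096/140000000 = 0.0292571 ms; 4 hops → 0.117029 ms.
Propagation delays (d/s per hop): 0.0433333, 0.0466667, 46.1929, 0.0633333 ms; sum = 46.3462 ms.
End-to-end = 46.5 ms.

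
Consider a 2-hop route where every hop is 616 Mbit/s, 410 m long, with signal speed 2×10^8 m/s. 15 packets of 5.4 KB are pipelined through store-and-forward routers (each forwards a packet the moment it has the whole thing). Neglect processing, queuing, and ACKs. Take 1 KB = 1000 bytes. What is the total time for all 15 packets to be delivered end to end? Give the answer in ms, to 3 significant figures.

Per-hop transmission t_tx = L/R = 43200/616000000 = 0.0701299 ms.
Per-hop propagation t_prop = 410/200000000 = 0.00205 ms.
Pipeline fill: first packet needs 2·t_tx to clear all hops; remaining 14 packets each add one t_tx.
Total = (2+15-1)·t_tx + 2·t_prop = 16·0.0701299 + 2·0.00205 = 1.13 ms.

1.13 ms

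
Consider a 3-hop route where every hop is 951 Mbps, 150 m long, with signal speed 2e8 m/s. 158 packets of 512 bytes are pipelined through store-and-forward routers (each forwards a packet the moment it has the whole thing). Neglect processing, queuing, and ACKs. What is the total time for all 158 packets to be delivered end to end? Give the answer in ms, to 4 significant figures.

0.6914 ms

Per-hop transmission t_tx = L/R = 4096/951000000 = 0.00430705 ms.
Per-hop propagation t_prop = 150/200000000 = 0.00075 ms.
Pipeline fill: first packet needs 3·t_tx to clear all hops; remaining 157 packets each add one t_tx.
Total = (3+158-1)·t_tx + 3·t_prop = 160·0.00430705 + 3·0.00075 = 0.6914 ms.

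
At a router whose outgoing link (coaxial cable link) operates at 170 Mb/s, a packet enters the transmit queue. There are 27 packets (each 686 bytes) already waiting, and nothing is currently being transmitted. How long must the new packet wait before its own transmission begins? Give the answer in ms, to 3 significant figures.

0.872 ms

Each queued packet: L/R = 5488/170000000 = 0.0322824 ms.
27 queued → 0.871624 ms.
Queuing delay = 0.872 ms.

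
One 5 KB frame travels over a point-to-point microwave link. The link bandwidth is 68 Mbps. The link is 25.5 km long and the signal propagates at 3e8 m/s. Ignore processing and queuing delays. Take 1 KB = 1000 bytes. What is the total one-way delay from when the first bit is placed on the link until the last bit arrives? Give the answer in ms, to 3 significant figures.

0.673 ms

L = 40000 bits.
Transmission delay = L/R = 40000 / 68000000 = 0.588235 ms.
Propagation delay = d/s = 25500 m / 300000000 m/s = 0.085 ms.
Total = 0.673 ms.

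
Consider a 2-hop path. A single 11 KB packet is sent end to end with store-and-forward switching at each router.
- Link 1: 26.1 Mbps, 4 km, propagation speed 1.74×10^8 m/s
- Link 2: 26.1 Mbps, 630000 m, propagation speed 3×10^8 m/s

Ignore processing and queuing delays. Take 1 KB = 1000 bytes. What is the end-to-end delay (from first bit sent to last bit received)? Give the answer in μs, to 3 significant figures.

8870 μs

L = 88000 bits.
Transmission delay per hop = L/R = 88000/26100000 = 3371.65 μs; 2 hops → 6743.3 μs.
Propagation delays (d/s per hop): 22.9885, 2100 μs; sum = 2122.99 μs.
End-to-end = 8870 μs.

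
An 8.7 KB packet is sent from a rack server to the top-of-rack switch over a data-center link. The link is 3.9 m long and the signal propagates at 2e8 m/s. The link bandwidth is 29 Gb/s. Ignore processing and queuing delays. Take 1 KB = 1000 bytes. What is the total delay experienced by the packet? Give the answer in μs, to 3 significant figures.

L = 69600 bits.
Transmission delay = L/R = 69600 / 29000000000 = 2.4 μs.
Propagation delay = d/s = 3.9 m / 200000000 m/s = 0.0195 μs.
Total = 2.42 μs.

2.42 μs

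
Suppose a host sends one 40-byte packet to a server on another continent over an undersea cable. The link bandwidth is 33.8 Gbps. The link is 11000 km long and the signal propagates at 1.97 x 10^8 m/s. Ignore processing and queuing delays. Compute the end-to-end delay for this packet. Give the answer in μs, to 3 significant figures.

55800 μs

L = 40 × 8 = 320 bits.
Transmission delay = L/R = 320 / 3.38e+10 = 0.00946746 μs.
Propagation delay = d/s = 11000000 m / 197000000 m/s = 55837.6 μs.
Total = 55800 μs.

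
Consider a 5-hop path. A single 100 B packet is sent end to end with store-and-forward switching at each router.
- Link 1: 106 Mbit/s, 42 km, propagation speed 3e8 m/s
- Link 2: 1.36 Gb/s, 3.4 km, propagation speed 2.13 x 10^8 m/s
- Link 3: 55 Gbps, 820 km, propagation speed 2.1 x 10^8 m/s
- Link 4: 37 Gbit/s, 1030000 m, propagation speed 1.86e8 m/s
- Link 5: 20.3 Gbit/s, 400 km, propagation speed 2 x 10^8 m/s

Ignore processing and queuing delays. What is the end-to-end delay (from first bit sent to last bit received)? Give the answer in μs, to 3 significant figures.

11600 μs

L = 100 × 8 = 800 bits.
Transmission delays (L/R per hop): 7.54717, 0.588235, 0.0145455, 0.0216216, 0.0394089 μs; sum = 8.21098 μs.
Propagation delays (d/s per hop): 140, 15.9624, 3904.76, 5537.63, 2000 μs; sum = 11598.4 μs.
End-to-end = 11600 μs.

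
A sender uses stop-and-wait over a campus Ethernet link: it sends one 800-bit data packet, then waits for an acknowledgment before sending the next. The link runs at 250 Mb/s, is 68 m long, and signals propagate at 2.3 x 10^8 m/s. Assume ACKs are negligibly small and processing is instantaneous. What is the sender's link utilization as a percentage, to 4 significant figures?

84.40 %

t_tx = L/R = 800/250000000 = 3.2e-06 s.
t_prop = 68/2.3e+08 = 2.95652e-07 s; RTT = 5.91304e-07 s.
Cycle = t_tx + RTT = 3.7913e-06 s.
Utilization = t_tx / cycle = 3.2e-06/3.7913e-06 = 84.40 %.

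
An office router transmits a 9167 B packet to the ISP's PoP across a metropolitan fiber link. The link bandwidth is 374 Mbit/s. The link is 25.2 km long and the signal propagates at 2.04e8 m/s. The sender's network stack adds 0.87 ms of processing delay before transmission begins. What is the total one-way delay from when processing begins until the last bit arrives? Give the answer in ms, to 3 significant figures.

L = 9167 × 8 = 73336 bits.
Transmission delay = L/R = 73336 / 374000000 = 0.196086 ms.
Propagation delay = d/s = 25200 m / 204000000 m/s = 0.123529 ms.
Plus processing delay 0.87 ms = 0.87 ms.
Total = 1.19 ms.

1.19 ms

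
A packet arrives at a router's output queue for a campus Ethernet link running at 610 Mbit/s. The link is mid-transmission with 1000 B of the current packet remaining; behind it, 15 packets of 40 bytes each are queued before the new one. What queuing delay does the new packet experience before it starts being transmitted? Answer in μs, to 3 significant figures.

21.0 μs

Each queued packet: L/R = 320/610000000 = 0.52459 μs.
15 queued → 7.86885 μs.
Plus remaining 8000 bits of current packet: 13.1148 μs.
Queuing delay = 21.0 μs.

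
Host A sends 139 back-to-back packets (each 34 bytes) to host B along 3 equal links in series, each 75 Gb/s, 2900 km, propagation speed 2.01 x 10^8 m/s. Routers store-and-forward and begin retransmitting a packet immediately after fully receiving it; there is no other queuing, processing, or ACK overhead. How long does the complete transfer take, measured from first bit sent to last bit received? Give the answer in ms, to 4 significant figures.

Per-hop transmission t_tx = L/R = 272/75000000000 = 3.62667e-06 ms.
Per-hop propagation t_prop = 2900000/2.01e+08 = 14.4279 ms.
Pipeline fill: first packet needs 3·t_tx to clear all hops; remaining 138 packets each add one t_tx.
Total = (3+139-1)·t_tx + 3·t_prop = 141·3.62667e-06 + 3·14.4279 = 43.28 ms.

43.28 ms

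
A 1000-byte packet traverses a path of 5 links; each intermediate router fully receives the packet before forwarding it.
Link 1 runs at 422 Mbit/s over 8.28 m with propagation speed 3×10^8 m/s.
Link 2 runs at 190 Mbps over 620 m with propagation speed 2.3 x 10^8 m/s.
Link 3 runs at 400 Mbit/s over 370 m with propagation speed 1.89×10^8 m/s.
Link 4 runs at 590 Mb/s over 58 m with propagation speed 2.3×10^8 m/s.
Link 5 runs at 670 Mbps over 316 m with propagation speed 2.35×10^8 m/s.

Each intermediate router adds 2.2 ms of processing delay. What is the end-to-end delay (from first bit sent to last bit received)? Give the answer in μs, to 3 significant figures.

8910 μs

L = 1000 × 8 = 8000 bits.
Transmission delays (L/R per hop): 18.9573, 42.1053, 20, 13.5593, 11.9403 μs; sum = 106.562 μs.
Propagation delays (d/s per hop): 0.0276, 2.69565, 1.95767, 0.252174, 1.34468 μs; sum = 6.27778 μs.
Processing at 4 router(s): 4 × 2.2 ms = 8800 μs.
End-to-end = 8910 μs.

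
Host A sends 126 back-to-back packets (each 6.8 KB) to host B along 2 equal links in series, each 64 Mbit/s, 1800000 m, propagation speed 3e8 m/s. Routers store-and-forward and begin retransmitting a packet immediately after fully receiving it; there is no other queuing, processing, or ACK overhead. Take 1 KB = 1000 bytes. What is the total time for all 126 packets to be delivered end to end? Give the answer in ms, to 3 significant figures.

Per-hop transmission t_tx = L/R = 54400/64000000 = 0.85 ms.
Per-hop propagation t_prop = 1800000/300000000 = 6 ms.
Pipeline fill: first packet needs 2·t_tx to clear all hops; remaining 125 packets each add one t_tx.
Total = (2+126-1)·t_tx + 2·t_prop = 127·0.85 + 2·6 = 120 ms.

120 ms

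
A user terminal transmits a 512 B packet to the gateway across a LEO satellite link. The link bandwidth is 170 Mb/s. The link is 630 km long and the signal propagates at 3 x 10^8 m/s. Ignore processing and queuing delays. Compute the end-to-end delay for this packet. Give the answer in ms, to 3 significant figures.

2.12 ms

L = 512 × 8 = 4096 bits.
Transmission delay = L/R = 4096 / 170000000 = 0.0240941 ms.
Propagation delay = d/s = 630000 m / 300000000 m/s = 2.1 ms.
Total = 2.12 ms.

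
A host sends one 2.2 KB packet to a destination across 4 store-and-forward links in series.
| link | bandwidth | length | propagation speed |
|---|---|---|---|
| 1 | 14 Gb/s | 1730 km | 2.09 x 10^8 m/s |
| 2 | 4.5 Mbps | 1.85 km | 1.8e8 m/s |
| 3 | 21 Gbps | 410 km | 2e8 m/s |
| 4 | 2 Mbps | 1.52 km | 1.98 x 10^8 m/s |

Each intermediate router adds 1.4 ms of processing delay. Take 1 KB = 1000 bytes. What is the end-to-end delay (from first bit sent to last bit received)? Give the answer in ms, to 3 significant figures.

27.3 ms

L = 17600 bits.
Transmission delays (L/R per hop): 0.00125714, 3.91111, 0.000838095, 8.8 ms; sum = 12.7132 ms.
Propagation delays (d/s per hop): 8.27751, 0.0102778, 2.05, 0.00767677 ms; sum = 10.3455 ms.
Processing at 3 router(s): 3 × 1.4 ms = 4.2 ms.
End-to-end = 27.3 ms.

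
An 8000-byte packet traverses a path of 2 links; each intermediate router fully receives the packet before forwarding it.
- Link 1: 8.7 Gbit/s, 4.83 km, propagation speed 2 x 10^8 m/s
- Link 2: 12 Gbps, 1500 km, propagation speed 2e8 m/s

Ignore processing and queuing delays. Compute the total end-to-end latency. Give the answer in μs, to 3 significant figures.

L = 8000 × 8 = 64000 bits.
Transmission delays (L/R per hop): 7.35632, 5.33333 μs; sum = 12.6897 μs.
Propagation delays (d/s per hop): 24.15, 7500 μs; sum = 7524.15 μs.
End-to-end = 7540 μs.

7540 μs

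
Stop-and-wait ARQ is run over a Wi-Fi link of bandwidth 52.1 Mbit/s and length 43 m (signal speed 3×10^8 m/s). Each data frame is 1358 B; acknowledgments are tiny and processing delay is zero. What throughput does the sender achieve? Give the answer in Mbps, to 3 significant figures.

t_tx = L/R = 10864/52100000 = 0.000208522 s.
t_prop = 43/300000000 = 1.43333e-07 s; RTT = 2.86667e-07 s.
Cycle = t_tx + RTT = 0.000208809 s.
Throughput = L / cycle = 10864 / 0.000208809 = 52.0 Mbps.

52.0 Mbps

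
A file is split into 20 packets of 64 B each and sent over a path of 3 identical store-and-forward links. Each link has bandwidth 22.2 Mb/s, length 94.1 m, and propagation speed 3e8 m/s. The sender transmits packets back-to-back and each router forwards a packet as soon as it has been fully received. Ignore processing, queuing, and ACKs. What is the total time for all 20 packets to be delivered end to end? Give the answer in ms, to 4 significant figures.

Per-hop transmission t_tx = L/R = 512/22200000 = 0.0230631 ms.
Per-hop propagation t_prop = 94.1/300000000 = 0.000313667 ms.
Pipeline fill: first packet needs 3·t_tx to clear all hops; remaining 19 packets each add one t_tx.
Total = (3+20-1)·t_tx + 3·t_prop = 22·0.0230631 + 3·0.000313667 = 0.5083 ms.

0.5083 ms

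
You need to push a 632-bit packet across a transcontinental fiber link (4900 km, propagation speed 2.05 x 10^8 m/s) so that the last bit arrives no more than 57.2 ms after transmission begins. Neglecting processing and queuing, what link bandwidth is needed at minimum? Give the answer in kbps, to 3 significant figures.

Propagation delay = 4900000 / 2.05e+08 = 23.9024 ms.
Transmission budget = 57.2 − 23.9024 = 33.2976 ms.
R ≥ L / t_tx = 632 bits / 0.0332976 s = 19.0 kbps.

19.0 kbps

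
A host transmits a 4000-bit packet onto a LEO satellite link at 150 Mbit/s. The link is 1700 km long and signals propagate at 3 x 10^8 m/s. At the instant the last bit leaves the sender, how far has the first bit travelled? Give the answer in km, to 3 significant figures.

8.00 km

t_tx = L/R = 4000/150000000 = 2.66667e-05 s.
Distance = s × t_tx = 300000000 × 2.66667e-05 = 8.00 km.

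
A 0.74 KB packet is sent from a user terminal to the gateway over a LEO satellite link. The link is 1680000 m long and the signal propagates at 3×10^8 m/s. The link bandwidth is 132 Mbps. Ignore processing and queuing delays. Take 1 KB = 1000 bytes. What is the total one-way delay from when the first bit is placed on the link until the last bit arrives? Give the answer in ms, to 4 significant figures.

L = 5920 bits.
Transmission delay = L/R = 5920 / 132000000 = 0.0448485 ms.
Propagation delay = d/s = 1680000 m / 300000000 m/s = 5.6 ms.
Total = 5.645 ms.

5.645 ms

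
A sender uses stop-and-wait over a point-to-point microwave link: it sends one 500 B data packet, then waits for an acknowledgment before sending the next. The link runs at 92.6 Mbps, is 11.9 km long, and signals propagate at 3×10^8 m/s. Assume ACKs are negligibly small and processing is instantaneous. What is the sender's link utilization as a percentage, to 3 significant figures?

35.3 %

t_tx = L/R = 4000/92600000 = 4.31965e-05 s.
t_prop = 11900/300000000 = 3.96667e-05 s; RTT = 7.93333e-05 s.
Cycle = t_tx + RTT = 0.00012253 s.
Utilization = t_tx / cycle = 4.31965e-05/0.00012253 = 35.3 %.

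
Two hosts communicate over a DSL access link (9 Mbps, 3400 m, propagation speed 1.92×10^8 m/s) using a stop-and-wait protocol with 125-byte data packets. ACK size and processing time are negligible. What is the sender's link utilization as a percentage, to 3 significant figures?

t_tx = L/R = 1000/9000000 = 0.000111111 s.
t_prop = 3400/192000000 = 1.77083e-05 s; RTT = 3.54167e-05 s.
Cycle = t_tx + RTT = 0.000146528 s.
Utilization = t_tx / cycle = 0.000111111/0.000146528 = 75.8 %.

75.8 %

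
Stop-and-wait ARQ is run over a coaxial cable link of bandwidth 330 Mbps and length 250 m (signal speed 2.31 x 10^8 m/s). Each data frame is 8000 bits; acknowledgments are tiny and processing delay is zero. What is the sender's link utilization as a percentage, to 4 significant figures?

91.80 %

t_tx = L/R = 8000/330000000 = 2.42424e-05 s.
t_prop = 250/231000000 = 1.08225e-06 s; RTT = 2.1645e-06 s.
Cycle = t_tx + RTT = 2.64069e-05 s.
Utilization = t_tx / cycle = 2.42424e-05/2.64069e-05 = 91.80 %.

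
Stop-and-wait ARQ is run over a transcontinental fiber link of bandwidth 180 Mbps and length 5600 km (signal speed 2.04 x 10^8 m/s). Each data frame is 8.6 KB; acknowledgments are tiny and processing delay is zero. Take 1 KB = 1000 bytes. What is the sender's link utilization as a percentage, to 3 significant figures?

0.691 %

t_tx = L/R = 68800/180000000 = 0.000382222 s.
t_prop = 5600000/204000000 = 0.027451 s; RTT = 0.054902 s.
Cycle = t_tx + RTT = 0.0552842 s.
Utilization = t_tx / cycle = 0.000382222/0.0552842 = 0.691 %.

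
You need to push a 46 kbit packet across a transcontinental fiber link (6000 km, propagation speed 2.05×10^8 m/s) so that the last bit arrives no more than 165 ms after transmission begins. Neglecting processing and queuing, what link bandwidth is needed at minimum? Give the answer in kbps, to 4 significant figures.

Propagation delay = 6000000 / 2.05e+08 = 29.2683 ms.
Transmission budget = 165 − 29.2683 = 135.732 ms.
R ≥ L / t_tx = 46000 bits / 0.135732 s = 338.9 kbps.

338.9 kbps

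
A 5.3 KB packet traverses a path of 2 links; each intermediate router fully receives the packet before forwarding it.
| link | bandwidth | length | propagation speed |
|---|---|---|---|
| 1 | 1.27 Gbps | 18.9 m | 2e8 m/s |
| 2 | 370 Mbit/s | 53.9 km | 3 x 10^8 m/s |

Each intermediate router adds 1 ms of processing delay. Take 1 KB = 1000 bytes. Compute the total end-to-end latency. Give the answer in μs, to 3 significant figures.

L = 42400 bits.
Transmission delays (L/R per hop): 33.3858, 114.595 μs; sum = 147.98 μs.
Propagation delays (d/s per hop): 0.0945, 179.667 μs; sum = 179.761 μs.
Processing at 1 router(s): 1 × 1 ms = 1000 μs.
End-to-end = 1330 μs.

1330 μs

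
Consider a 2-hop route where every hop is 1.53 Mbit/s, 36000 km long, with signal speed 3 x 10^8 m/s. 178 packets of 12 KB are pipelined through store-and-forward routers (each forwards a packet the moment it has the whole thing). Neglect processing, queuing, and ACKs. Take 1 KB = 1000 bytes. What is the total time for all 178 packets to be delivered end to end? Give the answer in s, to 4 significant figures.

Per-hop transmission t_tx = L/R = 96000/1530000 = 0.0627451 s.
Per-hop propagation t_prop = 36000000/300000000 = 0.12 s.
Pipeline fill: first packet needs 2·t_tx to clear all hops; remaining 177 packets each add one t_tx.
Total = (2+178-1)·t_tx + 2·t_prop = 179·0.0627451 + 2·0.12 = 11.47 s.

11.47 s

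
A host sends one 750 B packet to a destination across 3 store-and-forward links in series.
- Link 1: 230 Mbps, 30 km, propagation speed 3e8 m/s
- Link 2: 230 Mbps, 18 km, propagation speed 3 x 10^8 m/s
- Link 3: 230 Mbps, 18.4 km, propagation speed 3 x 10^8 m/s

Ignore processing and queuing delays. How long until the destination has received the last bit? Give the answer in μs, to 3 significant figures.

300 μs

L = 750 × 8 = 6000 bits.
Transmission delay per hop = L/R = 6000/230000000 = 26.087 μs; 3 hops → 78.2609 μs.
Propagation delays (d/s per hop): 100, 60, 61.3333 μs; sum = 221.333 μs.
End-to-end = 300 μs.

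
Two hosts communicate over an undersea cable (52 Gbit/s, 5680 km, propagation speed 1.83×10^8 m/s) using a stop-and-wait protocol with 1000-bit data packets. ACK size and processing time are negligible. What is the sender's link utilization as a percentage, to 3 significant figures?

t_tx = L/R = 1000/52000000000 = 1.92308e-08 s.
t_prop = 5680000/183000000 = 0.0310383 s; RTT = 0.0620765 s.
Cycle = t_tx + RTT = 0.0620765 s.
Utilization = t_tx / cycle = 1.92308e-08/0.0620765 = 0.0000310 %.

0.0000310 %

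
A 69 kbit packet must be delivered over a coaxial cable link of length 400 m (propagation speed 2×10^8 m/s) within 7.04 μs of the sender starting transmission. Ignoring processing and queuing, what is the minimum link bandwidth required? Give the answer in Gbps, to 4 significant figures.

13.69 Gbps

Propagation delay = 400 / 200000000 = 2 μs.
Transmission budget = 7.04 − 2 = 5.04 μs.
R ≥ L / t_tx = 69000 bits / 5.04e-06 s = 13.69 Gbps.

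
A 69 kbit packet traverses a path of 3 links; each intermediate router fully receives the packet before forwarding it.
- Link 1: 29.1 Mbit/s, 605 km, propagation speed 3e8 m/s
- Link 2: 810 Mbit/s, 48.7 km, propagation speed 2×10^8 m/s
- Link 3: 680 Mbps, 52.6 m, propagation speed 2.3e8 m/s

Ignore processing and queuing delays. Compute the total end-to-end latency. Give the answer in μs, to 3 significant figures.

L = 69000 bits.
Transmission delays (L/R per hop): 2371.13, 85.1852, 101.471 μs; sum = 2557.79 μs.
Propagation delays (d/s per hop): 2016.67, 243.5, 0.228696 μs; sum = 2260.4 μs.
End-to-end = 4820 μs.

4820 μs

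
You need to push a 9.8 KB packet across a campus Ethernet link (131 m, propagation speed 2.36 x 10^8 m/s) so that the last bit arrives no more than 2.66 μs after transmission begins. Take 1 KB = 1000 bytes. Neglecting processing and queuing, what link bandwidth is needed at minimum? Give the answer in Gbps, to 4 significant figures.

37.25 Gbps

L = 78400 bits.
Propagation delay = 131 / 236000000 = 0.555085 μs.
Transmission budget = 2.66 − 0.555085 = 2.10492 μs.
R ≥ L / t_tx = 78400 bits / 2.10492e-06 s = 37.25 Gbps.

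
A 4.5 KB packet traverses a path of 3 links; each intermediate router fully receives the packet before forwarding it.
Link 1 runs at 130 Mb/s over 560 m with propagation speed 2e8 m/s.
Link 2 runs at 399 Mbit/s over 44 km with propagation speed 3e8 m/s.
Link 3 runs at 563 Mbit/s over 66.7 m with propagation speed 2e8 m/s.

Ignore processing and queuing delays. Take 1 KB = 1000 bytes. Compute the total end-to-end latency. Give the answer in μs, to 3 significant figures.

L = 36000 bits.
Transmission delays (L/R per hop): 276.923, 90.2256, 63.9432 μs; sum = 431.092 μs.
Propagation delays (d/s per hop): 2.8, 146.667, 0.3335 μs; sum = 149.8 μs.
End-to-end = 581 μs.

581 μs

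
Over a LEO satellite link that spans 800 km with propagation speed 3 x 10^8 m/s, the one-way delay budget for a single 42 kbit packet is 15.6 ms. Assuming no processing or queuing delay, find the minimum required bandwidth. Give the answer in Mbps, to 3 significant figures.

Propagation delay = 800000 / 300000000 = 2.66667 ms.
Transmission budget = 15.6 − 2.66667 = 12.9333 ms.
R ≥ L / t_tx = 42000 bits / 0.0129333 s = 3.25 Mbps.

3.25 Mbps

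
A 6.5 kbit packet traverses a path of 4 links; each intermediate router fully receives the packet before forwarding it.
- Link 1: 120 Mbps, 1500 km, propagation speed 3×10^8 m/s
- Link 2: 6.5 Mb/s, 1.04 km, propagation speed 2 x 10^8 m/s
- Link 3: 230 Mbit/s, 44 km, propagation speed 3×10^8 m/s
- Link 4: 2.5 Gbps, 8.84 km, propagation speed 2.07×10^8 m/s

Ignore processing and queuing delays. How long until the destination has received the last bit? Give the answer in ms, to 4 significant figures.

L = 6500 bits.
Transmission delays (L/R per hop): 0.0541667, 1, 0.0282609, 0.0026 ms; sum = 1.08503 ms.
Propagation delays (d/s per hop): 5, 0.0052, 0.146667, 0.0427053 ms; sum = 5.19457 ms.
End-to-end = 6.280 ms.

6.280 ms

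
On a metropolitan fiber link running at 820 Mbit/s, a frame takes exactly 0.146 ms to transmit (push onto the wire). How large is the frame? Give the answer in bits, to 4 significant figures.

L = R × t_tx = 820000000 b/s × 0.000146 s = 119720 bits.

119700 bits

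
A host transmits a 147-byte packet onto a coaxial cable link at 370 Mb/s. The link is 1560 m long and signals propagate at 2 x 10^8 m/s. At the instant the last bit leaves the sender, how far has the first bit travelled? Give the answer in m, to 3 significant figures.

t_tx = L/R = 1176/370000000 = 3.17838e-06 s.
Distance = s × t_tx = 200000000 × 3.17838e-06 = 636 m.

636 m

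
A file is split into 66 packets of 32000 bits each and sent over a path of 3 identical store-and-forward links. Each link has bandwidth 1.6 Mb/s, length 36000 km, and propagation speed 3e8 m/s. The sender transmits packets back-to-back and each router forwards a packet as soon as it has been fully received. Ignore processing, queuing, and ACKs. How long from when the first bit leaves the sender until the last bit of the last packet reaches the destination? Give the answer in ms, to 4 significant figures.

1720 ms

Per-hop transmission t_tx = L/R = 32000/1600000 = 20 ms.
Per-hop propagation t_prop = 36000000/300000000 = 120 ms.
Pipeline fill: first packet needs 3·t_tx to clear all hops; remaining 65 packets each add one t_tx.
Total = (3+66-1)·t_tx + 3·t_prop = 68·20 + 3·120 = 1720 ms.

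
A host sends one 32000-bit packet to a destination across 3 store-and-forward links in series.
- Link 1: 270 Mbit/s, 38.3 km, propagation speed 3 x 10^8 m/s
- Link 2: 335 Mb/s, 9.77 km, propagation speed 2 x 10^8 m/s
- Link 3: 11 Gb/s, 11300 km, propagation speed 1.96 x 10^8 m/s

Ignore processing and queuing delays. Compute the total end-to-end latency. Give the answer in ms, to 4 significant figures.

58.05 ms

Transmission delays (L/R per hop): 0.118519, 0.0955224, 0.00290909 ms; sum = 0.21695 ms.
Propagation delays (d/s per hop): 0.127667, 0.04885, 57.6531 ms; sum = 57.8296 ms.
End-to-end = 58.05 ms.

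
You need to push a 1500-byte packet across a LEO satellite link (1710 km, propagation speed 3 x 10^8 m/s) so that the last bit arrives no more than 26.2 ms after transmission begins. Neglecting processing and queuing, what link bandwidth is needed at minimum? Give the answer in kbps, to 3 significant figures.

L = 12000 bits.
Propagation delay = 1710000 / 300000000 = 5.7 ms.
Transmission budget = 26.2 − 5.7 = 20.5 ms.
R ≥ L / t_tx = 12000 bits / 0.0205 s = 585 kbps.

585 kbps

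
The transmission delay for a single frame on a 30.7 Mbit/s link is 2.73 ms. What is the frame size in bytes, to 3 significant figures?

10500 bytes

L = R × t_tx = 30700000 b/s × 0.00273 s = 83811 bits.
In bytes: 83811 / 8 = 10500 bytes.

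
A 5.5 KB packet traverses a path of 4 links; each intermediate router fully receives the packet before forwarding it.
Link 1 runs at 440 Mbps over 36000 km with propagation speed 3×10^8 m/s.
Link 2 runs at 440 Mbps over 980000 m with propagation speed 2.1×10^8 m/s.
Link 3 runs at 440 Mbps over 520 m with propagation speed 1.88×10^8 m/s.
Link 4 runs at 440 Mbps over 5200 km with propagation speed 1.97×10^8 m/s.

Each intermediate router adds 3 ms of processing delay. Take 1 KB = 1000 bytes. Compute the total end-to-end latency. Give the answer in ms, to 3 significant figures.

L = 44000 bits.
Transmission delay per hop = L/R = 44000/440000000 = 0.1 ms; 4 hops → 0.4 ms.
Propagation delays (d/s per hop): 120, 4.66667, 0.00276596, 26.3959 ms; sum = 151.065 ms.
Processing at 3 router(s): 3 × 3 ms = 9 ms.
End-to-end = 160 ms.

160 ms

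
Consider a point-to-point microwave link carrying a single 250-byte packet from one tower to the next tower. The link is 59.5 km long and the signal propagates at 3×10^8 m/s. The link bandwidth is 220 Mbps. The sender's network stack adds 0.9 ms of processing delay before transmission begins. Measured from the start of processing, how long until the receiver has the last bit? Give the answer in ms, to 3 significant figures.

1.11 ms

L = 250 × 8 = 2000 bits.
Transmission delay = L/R = 2000 / 220000000 = 0.00909091 ms.
Propagation delay = d/s = 59500 m / 300000000 m/s = 0.198333 ms.
Plus processing delay 0.9 ms = 0.9 ms.
Total = 1.11 ms.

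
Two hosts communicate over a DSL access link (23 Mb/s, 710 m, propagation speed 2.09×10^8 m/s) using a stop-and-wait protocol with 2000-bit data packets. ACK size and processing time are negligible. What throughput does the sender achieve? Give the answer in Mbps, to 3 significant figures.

21.3 Mbps

t_tx = L/R = 2000/23000000 = 8.69565e-05 s.
t_prop = 710/209000000 = 3.39713e-06 s; RTT = 6.79426e-06 s.
Cycle = t_tx + RTT = 9.37508e-05 s.
Throughput = L / cycle = 2000 / 9.37508e-05 = 21.3 Mbps.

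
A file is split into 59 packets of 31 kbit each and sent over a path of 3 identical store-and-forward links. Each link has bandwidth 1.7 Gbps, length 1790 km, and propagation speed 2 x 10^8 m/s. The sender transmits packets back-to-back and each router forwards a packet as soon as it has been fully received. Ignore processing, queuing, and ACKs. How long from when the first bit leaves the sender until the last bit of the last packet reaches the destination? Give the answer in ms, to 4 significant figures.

27.96 ms

Per-hop transmission t_tx = L/R = 31000/1700000000 = 0.0182353 ms.
Per-hop propagation t_prop = 1790000/200000000 = 8.95 ms.
Pipeline fill: first packet needs 3·t_tx to clear all hops; remaining 58 packets each add one t_tx.
Total = (3+59-1)·t_tx + 3·t_prop = 61·0.0182353 + 3·8.95 = 27.96 ms.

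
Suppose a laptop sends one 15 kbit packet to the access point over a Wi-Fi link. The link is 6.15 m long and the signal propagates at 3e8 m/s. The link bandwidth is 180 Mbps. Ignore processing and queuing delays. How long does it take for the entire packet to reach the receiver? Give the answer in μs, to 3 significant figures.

L = 15000 bits.
Transmission delay = L/R = 15000 / 180000000 = 83.3333 μs.
Propagation delay = d/s = 6.15 m / 300000000 m/s = 0.0205 μs.
Total = 83.4 μs.

83.4 μs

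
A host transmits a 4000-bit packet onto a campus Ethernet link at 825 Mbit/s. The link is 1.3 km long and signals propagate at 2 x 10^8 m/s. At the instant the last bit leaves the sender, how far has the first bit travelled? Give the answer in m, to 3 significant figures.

970 m

t_tx = L/R = 4000/825000000 = 4.84848e-06 s.
Distance = s × t_tx = 200000000 × 4.84848e-06 = 970 m.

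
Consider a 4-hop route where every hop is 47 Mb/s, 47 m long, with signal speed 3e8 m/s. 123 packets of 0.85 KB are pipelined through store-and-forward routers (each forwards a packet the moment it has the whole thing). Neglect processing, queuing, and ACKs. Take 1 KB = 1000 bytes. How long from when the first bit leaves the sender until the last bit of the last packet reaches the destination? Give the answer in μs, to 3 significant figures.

Per-hop transmission t_tx = L/R = 6800/47000000 = 144.681 μs.
Per-hop propagation t_prop = 47/300000000 = 0.156667 μs.
Pipeline fill: first packet needs 4·t_tx to clear all hops; remaining 122 packets each add one t_tx.
Total = (4+123-1)·t_tx + 4·t_prop = 126·144.681 + 4·0.156667 = 18200 μs.

18200 μs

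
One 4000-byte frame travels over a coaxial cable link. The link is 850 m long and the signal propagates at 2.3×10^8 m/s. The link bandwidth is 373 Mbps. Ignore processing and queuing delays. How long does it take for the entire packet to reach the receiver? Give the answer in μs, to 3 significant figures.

L = 4000 × 8 = 32000 bits.
Transmission delay = L/R = 32000 / 373000000 = 85.7909 μs.
Propagation delay = d/s = 850 m / 2.3e+08 m/s = 3.69565 μs.
Total = 89.5 μs.

89.5 μs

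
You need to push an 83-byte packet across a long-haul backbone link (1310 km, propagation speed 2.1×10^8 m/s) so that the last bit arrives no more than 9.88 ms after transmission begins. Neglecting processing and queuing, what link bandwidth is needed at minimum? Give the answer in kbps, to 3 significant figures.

L = 664 bits.
Propagation delay = 1310000 / 210000000 = 6.2381 ms.
Transmission budget = 9.88 − 6.2381 = 3.6419 ms.
R ≥ L / t_tx = 664 bits / 0.0036419 s = 182 kbps.

182 kbps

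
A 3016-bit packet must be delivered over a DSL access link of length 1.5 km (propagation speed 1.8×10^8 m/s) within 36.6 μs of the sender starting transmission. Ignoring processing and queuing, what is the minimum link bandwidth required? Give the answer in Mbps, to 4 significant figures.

106.7 Mbps

Propagation delay = 1500 / 180000000 = 8.33333 μs.
Transmission budget = 36.6 − 8.33333 = 28.2667 μs.
R ≥ L / t_tx = 3016 bits / 2.82667e-05 s = 106.7 Mbps.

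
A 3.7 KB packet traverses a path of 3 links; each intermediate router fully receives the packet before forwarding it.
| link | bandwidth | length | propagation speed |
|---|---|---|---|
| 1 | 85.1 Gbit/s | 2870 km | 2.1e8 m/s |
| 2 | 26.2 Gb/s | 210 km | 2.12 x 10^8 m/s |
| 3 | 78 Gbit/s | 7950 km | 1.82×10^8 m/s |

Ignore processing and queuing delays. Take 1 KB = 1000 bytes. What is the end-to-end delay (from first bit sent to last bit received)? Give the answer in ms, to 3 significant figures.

L = 29600 bits.
Transmission delays (L/R per hop): 0.000347826, 0.00112977, 0.000379487 ms; sum = 0.00185708 ms.
Propagation delays (d/s per hop): 13.6667, 0.990566, 43.6813 ms; sum = 58.3386 ms.
End-to-end = 58.3 ms.

58.3 ms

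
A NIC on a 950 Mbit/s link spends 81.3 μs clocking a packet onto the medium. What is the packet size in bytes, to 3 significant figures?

L = R × t_tx = 950000000 b/s × 8.13e-05 s = 77235 bits.
In bytes: 77235 / 8 = 9650 bytes.

9650 bytes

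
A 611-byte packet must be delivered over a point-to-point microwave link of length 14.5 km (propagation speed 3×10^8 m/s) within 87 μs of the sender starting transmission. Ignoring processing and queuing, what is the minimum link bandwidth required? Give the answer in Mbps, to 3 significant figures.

L = 4888 bits.
Propagation delay = 14500 / 300000000 = 48.3333 μs.
Transmission budget = 87 − 48.3333 = 38.6667 μs.
R ≥ L / t_tx = 4888 bits / 3.86667e-05 s = 126 Mbps.

126 Mbps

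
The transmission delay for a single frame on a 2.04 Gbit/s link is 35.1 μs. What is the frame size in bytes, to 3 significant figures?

L = R × t_tx = 2040000000 b/s × 3.51e-05 s = 71604 bits.
In bytes: 71604 / 8 = 8950 bytes.

8950 bytes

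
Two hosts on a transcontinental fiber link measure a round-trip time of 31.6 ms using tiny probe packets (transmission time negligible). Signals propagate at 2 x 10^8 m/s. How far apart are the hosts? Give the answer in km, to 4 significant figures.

3160 km

One-way propagation = RTT/2 = 15.8 ms.
d = s × t = 200000000 × 0.0158 = 3160 km.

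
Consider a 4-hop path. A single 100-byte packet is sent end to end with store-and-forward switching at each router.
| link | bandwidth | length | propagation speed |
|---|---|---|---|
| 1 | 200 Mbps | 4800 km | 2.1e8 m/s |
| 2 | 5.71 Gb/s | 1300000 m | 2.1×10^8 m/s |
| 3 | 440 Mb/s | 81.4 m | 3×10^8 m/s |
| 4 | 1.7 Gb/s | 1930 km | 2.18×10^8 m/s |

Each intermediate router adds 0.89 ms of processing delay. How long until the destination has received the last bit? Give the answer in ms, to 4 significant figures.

40.58 ms

L = 100 × 8 = 800 bits.
Transmission delays (L/R per hop): 0.004, 0.000140105, 0.00181818, 0.000470588 ms; sum = 0.00642888 ms.
Propagation delays (d/s per hop): 22.8571, 6.19048, 0.000271333, 8.85321 ms; sum = 37.9011 ms.
Processing at 3 router(s): 3 × 0.89 ms = 2.67 ms.
End-to-end = 40.58 ms.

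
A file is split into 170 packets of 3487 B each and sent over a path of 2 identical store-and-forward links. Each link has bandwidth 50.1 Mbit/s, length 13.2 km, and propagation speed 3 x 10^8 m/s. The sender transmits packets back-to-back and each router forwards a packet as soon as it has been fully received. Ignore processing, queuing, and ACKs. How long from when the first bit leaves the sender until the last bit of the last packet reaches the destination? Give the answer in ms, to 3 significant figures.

Per-hop transmission t_tx = L/R = 27896/50100000 = 0.556806 ms.
Per-hop propagation t_prop = 13200/300000000 = 0.044 ms.
Pipeline fill: first packet needs 2·t_tx to clear all hops; remaining 169 packets each add one t_tx.
Total = (2+170-1)·t_tx + 2·t_prop = 171·0.556806 + 2·0.044 = 95.3 ms.

95.3 ms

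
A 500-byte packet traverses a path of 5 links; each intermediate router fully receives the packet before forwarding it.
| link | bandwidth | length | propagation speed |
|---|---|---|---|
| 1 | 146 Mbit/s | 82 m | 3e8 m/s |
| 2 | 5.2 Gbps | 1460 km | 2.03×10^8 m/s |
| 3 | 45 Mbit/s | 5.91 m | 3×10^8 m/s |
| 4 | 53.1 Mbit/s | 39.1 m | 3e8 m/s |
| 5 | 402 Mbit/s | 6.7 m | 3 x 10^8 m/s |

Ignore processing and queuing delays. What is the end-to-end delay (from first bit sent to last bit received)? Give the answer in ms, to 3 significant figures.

L = 500 × 8 = 4000 bits.
Transmission delays (L/R per hop): 0.0273973, 0.000769231, 0.0888889, 0.0753296, 0.00995025 ms; sum = 0.202335 ms.
Propagation delays (d/s per hop): 0.000273333, 7.19212, 1.97e-05, 0.000130333, 2.23333e-05 ms; sum = 7.19256 ms.
End-to-end = 7.39 ms.

7.39 ms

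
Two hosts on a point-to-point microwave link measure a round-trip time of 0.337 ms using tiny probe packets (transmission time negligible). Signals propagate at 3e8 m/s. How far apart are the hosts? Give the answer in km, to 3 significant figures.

One-way propagation = RTT/2 = 0.1685 ms.
d = s × t = 300000000 × 0.0001685 = 50.6 km.

50.6 km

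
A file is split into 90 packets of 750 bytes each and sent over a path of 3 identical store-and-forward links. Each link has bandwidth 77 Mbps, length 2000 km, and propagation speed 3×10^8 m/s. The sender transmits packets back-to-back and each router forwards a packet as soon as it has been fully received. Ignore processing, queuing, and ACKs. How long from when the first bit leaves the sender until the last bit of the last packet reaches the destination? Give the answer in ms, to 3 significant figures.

Per-hop transmission t_tx = L/R = 6000/77000000 = 0.0779221 ms.
Per-hop propagation t_prop = 2000000/300000000 = 6.66667 ms.
Pipeline fill: first packet needs 3·t_tx to clear all hops; remaining 89 packets each add one t_tx.
Total = (3+90-1)·t_tx + 3·t_prop = 92·0.0779221 + 3·6.66667 = 27.2 ms.

27.2 ms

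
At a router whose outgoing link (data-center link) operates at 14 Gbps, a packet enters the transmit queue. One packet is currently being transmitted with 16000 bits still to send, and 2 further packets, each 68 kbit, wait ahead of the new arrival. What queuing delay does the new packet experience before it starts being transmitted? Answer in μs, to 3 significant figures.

Each queued packet: L/R = 68000/14000000000 = 4.85714 μs.
2 queued → 9.71429 μs.
Plus remaining 16000 bits of current packet: 1.14286 μs.
Queuing delay = 10.9 μs.

10.9 μs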